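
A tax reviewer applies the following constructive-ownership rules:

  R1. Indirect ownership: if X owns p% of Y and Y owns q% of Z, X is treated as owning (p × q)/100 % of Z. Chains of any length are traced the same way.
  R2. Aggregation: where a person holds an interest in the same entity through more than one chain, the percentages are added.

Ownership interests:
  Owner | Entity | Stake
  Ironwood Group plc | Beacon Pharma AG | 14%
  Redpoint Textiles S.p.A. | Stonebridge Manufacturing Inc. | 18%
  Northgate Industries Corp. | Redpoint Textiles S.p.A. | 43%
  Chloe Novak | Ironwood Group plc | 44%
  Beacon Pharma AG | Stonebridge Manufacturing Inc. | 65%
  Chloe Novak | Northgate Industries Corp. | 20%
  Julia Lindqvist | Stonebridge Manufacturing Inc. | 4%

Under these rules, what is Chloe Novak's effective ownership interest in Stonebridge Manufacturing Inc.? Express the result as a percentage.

5.552%

Chain via Ironwood Group plc → Beacon Pharma AG (R1): 44% × 14% × 65% = 4.004% of Stonebridge Manufacturing Inc.
Chain via Northgate Industries Corp. → Redpoint Textiles S.p.A. (R1): 20% × 43% × 18% = 1.548% of Stonebridge Manufacturing Inc.
Aggregating (R2): 4.004% + 1.548% = 5.552%.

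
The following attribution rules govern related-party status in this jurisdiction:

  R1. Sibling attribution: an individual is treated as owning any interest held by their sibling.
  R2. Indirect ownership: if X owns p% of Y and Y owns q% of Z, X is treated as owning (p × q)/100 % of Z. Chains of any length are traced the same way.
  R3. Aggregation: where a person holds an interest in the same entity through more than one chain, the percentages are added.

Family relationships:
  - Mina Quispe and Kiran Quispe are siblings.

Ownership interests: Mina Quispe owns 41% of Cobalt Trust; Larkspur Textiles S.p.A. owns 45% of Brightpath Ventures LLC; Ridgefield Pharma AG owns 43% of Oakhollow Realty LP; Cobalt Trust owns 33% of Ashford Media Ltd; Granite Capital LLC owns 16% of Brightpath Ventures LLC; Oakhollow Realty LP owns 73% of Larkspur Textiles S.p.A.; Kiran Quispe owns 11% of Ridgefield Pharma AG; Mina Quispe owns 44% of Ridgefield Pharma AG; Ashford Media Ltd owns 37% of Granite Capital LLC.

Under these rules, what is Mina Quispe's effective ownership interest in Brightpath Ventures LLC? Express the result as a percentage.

8.570001%

By sibling attribution (R1), Mina Quispe is treated as also owning Kiran Quispe's interest in Ridgefield Pharma AG, giving 44% + 11% = 55%.
Chain via Ridgefield Pharma AG → Oakhollow Realty LP → Larkspur Textiles S.p.A. (R2): 55% × 43% × 73% × 45% = 7.769025% of Brightpath Ventures LLC.
Chain via Cobalt Trust → Ashford Media Ltd → Granite Capital LLC (R2): 41% × 33% × 37% × 16% = 0.800976% of Brightpath Ventures LLC.
Aggregating (R3): 7.769025% + 0.800976% = 8.570001%.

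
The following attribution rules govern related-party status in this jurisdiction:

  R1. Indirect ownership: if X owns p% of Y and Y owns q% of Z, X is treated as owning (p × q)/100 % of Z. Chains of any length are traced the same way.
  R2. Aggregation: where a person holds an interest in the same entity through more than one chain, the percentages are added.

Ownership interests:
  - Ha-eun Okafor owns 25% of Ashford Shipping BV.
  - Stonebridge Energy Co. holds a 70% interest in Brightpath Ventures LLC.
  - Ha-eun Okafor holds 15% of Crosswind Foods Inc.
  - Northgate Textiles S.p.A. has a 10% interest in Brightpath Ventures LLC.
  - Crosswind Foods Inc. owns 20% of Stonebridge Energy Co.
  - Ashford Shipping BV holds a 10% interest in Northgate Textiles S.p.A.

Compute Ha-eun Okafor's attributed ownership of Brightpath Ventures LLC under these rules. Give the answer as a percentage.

Chain via Crosswind Foods Inc. → Stonebridge Energy Co. (R1): 15% × 20% × 70% = 2.1% of Brightpath Ventures LLC.
Chain via Ashford Shipping BV → Northgate Textiles S.p.A. (R1): 25% × 10% × 10% = 0.25% of Brightpath Ventures LLC.
Aggregating (R2): 2.1% + 0.25% = 2.35%.

2.35%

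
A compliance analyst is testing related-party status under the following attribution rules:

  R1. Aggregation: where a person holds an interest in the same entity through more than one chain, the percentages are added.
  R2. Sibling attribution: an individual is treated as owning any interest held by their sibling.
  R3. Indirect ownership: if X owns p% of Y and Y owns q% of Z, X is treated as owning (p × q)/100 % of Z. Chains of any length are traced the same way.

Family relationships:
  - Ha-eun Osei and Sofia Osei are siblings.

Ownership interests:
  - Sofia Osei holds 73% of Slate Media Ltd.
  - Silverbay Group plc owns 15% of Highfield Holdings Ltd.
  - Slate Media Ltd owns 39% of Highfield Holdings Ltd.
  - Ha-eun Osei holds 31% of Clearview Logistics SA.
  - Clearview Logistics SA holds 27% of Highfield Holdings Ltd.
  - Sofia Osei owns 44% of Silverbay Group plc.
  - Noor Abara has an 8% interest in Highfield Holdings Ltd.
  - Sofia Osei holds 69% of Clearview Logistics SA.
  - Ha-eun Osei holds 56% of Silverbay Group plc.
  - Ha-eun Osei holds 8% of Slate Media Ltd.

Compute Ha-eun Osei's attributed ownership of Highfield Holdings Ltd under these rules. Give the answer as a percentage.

By sibling attribution (R2), Ha-eun Osei is treated as also owning Sofia Osei's interest in Clearview Logistics SA, giving 31% + 69% = 100%.
By sibling attribution (R2), Ha-eun Osei is treated as also owning Sofia Osei's interest in Silverbay Group plc, giving 56% + 44% = 100%.
By sibling attribution (R2), Ha-eun Osei is treated as also owning Sofia Osei's interest in Slate Media Ltd, giving 8% + 73% = 81%.
Chain via Clearview Logistics SA (R3): 100% × 27% = 27% of Highfield Holdings Ltd.
Chain via Silverbay Group plc (R3): 100% × 15% = 15% of Highfield Holdings Ltd.
Chain via Slate Media Ltd (R3): 81% × 39% = 31.59% of Highfield Holdings Ltd.
Aggregating (R1): 27% + 15% + 31.59% = 73.59%.

73.59%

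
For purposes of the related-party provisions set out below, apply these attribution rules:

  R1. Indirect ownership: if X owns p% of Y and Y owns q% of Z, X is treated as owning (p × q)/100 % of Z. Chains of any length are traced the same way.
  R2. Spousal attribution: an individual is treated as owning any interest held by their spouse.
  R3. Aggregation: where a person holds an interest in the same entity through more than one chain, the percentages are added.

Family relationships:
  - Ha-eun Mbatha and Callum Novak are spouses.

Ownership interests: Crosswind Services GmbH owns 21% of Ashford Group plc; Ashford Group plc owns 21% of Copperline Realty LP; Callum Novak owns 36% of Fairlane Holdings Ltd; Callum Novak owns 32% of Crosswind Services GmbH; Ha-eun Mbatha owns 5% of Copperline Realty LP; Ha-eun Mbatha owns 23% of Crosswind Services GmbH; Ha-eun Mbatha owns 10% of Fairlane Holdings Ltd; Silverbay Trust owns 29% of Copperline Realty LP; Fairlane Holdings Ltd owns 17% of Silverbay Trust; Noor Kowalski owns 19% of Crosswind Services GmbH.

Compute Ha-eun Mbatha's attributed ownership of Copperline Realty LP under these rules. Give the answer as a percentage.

By spousal attribution (R2), Ha-eun Mbatha is treated as also owning Callum Novak's interest in Crosswind Services GmbH, giving 23% + 32% = 55%.
By spousal attribution (R2), Ha-eun Mbatha is treated as also owning Callum Novak's interest in Fairlane Holdings Ltd, giving 10% + 36% = 46%.
Chain via Crosswind Services GmbH → Ashford Group plc (R1): 55% × 21% × 21% = 2.4255% of Copperline Realty LP.
Chain via Fairlane Holdings Ltd → Silverbay Trust (R1): 46% × 17% × 29% = 2.2678% of Copperline Realty LP.
Direct interest in Copperline Realty LP: 5%.
Aggregating (R3): 2.4255% + 2.2678% + 5% = 9.6933%.

9.6933%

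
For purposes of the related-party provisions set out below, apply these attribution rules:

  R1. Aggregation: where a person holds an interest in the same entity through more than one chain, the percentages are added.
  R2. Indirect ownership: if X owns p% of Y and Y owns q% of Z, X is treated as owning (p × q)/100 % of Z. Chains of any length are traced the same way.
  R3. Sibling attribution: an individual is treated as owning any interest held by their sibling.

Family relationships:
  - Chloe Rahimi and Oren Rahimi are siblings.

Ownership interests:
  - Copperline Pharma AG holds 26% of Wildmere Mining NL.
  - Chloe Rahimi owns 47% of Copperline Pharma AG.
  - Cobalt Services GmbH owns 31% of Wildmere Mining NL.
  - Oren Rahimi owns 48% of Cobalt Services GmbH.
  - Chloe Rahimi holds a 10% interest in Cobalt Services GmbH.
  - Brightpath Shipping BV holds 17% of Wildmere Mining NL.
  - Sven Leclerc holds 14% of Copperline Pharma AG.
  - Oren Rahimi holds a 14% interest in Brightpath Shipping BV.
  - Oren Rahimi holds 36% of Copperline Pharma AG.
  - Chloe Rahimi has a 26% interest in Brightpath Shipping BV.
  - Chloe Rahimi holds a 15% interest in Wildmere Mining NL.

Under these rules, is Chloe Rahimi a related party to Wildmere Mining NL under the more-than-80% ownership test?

No

By sibling attribution (R3), Chloe Rahimi is treated as also owning Oren Rahimi's interest in Copperline Pharma AG, giving 47% + 36% = 83%.
By sibling attribution (R3), Chloe Rahimi is treated as also owning Oren Rahimi's interest in Brightpath Shipping BV, giving 26% + 14% = 40%.
By sibling attribution (R3), Chloe Rahimi is treated as also owning Oren Rahimi's interest in Cobalt Services GmbH, giving 10% + 48% = 58%.
Chain via Copperline Pharma AG (R2): 83% × 26% = 21.58% of Wildmere Mining NL.
Chain via Brightpath Shipping BV (R2): 40% × 17% = 6.8% of Wildmere Mining NL.
Chain via Cobalt Services GmbH (R2): 58% × 31% = 17.98% of Wildmere Mining NL.
Direct interest in Wildmere Mining NL: 15%.
Aggregating (R1): 21.58% + 6.8% + 17.98% + 15% = 61.36%.
61.36% does not exceed the 80% threshold, so Chloe is not a related party to Wildmere Mining NL.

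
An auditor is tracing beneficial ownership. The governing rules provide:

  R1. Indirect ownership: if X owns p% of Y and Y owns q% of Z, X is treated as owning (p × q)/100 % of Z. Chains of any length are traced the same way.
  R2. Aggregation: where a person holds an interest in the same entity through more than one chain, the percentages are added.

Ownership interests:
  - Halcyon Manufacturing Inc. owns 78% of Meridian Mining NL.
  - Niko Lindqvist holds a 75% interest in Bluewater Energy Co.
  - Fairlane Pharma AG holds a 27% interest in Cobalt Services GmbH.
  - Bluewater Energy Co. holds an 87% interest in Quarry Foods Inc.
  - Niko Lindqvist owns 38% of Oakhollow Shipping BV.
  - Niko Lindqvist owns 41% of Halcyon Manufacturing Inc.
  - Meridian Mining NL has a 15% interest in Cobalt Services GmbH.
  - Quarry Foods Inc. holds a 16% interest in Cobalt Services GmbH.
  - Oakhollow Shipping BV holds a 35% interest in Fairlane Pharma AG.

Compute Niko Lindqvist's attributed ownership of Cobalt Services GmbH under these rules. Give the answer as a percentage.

18.828%

Chain via Halcyon Manufacturing Inc. → Meridian Mining NL (R1): 41% × 78% × 15% = 4.797% of Cobalt Services GmbH.
Chain via Bluewater Energy Co. → Quarry Foods Inc. (R1): 75% × 87% × 16% = 10.44% of Cobalt Services GmbH.
Chain via Oakhollow Shipping BV → Fairlane Pharma AG (R1): 38% × 35% × 27% = 3.591% of Cobalt Services GmbH.
Aggregating (R2): 4.797% + 10.44% + 3.591% = 18.828%.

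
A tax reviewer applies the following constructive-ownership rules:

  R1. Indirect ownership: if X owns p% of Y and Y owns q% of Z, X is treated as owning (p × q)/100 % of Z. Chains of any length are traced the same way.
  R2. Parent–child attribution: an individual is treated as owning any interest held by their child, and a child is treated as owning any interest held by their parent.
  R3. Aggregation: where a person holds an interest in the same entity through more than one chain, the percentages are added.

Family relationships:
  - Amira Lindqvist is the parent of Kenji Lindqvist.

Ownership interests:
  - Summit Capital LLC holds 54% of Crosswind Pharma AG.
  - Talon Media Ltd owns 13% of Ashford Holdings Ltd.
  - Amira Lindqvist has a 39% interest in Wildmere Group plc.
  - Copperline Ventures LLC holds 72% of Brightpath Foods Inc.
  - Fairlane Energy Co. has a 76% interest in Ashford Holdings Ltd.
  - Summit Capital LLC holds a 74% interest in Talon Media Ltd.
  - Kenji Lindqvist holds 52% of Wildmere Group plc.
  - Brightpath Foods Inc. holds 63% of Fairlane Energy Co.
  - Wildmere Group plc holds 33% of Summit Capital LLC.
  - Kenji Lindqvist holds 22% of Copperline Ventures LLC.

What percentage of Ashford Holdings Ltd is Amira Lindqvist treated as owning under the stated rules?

By parent–child attribution (R2), Amira Lindqvist is treated as also owning Kenji Lindqvist's interest in Wildmere Group plc, giving 39% + 52% = 91%.
By parent–child attribution (R2), Amira Lindqvist is treated as owning Kenji Lindqvist's 22% interest in Copperline Ventures LLC.
Chain via Wildmere Group plc → Summit Capital LLC → Talon Media Ltd (R1): 91% × 33% × 74% × 13% = 2.888886% of Ashford Holdings Ltd.
Chain via Copperline Ventures LLC → Brightpath Foods Inc. → Fairlane Energy Co. (R1): 22% × 72% × 63% × 76% = 7.584192% of Ashford Holdings Ltd.
Aggregating (R3): 2.888886% + 7.584192% = 10.473078%.

10.473078%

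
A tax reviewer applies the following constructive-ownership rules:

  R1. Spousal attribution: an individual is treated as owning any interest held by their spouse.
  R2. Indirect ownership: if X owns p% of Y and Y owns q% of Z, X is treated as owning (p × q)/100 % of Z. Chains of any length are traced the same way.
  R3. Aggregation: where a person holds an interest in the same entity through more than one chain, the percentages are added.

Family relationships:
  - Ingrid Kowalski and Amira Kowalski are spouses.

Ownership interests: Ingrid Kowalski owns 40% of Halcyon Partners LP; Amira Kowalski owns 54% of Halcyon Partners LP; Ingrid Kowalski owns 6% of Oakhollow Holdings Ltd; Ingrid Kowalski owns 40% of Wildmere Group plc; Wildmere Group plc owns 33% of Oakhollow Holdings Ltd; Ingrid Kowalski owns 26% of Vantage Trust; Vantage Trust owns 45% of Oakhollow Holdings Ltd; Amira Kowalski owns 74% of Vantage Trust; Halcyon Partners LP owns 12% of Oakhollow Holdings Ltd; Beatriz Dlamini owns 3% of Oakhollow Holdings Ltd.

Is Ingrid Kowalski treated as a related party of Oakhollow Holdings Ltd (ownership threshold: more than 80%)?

No

By spousal attribution (R1), Ingrid Kowalski is treated as also owning Amira Kowalski's interest in Vantage Trust, giving 26% + 74% = 100%.
By spousal attribution (R1), Ingrid Kowalski is treated as also owning Amira Kowalski's interest in Halcyon Partners LP, giving 40% + 54% = 94%.
Chain via Vantage Trust (R2): 100% × 45% = 45% of Oakhollow Holdings Ltd.
Chain via Halcyon Partners LP (R2): 94% × 12% = 11.28% of Oakhollow Holdings Ltd.
Chain via Wildmere Group plc (R2): 40% × 33% = 13.2% of Oakhollow Holdings Ltd.
Direct interest in Oakhollow Holdings Ltd: 6%.
Aggregating (R3): 45% + 11.28% + 13.2% + 6% = 75.48%.
75.48% does not exceed the 80% threshold, so Ingrid is not a related party to Oakhollow Holdings Ltd.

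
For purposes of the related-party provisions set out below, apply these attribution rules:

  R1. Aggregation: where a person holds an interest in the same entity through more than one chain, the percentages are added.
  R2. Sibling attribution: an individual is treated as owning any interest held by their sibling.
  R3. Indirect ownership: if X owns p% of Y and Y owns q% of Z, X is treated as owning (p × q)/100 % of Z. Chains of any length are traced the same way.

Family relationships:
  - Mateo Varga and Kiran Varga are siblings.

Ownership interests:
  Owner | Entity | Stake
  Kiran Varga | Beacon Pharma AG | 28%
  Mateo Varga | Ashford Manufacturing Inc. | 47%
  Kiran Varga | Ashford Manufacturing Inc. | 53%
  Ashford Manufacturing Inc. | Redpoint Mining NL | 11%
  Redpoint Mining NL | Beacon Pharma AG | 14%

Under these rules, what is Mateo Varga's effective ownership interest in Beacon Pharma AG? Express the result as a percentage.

29.54%

By sibling attribution (R2), Mateo Varga is treated as also owning Kiran Varga's interest in Ashford Manufacturing Inc, giving 47% + 53% = 100%.
By sibling attribution (R2), Mateo Varga is treated as owning Kiran Varga's 28% interest in Beacon Pharma AG.
Chain via Ashford Manufacturing Inc. → Redpoint Mining NL (R3): 100% × 11% × 14% = 1.54% of Beacon Pharma AG.
Direct interest in Beacon Pharma AG: 28%.
Aggregating (R1): 1.54% + 28% = 29.54%.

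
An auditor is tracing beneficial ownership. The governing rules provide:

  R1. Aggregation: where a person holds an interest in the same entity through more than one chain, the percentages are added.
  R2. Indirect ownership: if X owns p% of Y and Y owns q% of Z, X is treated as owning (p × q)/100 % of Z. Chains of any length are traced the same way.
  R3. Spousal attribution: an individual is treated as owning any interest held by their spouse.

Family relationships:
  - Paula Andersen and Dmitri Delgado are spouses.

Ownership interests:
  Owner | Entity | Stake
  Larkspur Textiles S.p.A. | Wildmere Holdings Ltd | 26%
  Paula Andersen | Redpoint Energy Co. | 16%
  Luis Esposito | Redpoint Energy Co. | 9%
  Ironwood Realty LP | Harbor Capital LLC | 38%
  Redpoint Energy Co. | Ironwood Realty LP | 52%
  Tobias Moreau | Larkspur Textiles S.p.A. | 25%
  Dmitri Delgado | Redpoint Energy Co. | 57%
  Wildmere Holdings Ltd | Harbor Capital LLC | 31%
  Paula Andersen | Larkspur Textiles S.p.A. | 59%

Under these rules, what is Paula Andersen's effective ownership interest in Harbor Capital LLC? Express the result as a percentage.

19.1802%

By spousal attribution (R3), Paula Andersen is treated as also owning Dmitri Delgado's interest in Redpoint Energy Co, giving 16% + 57% = 73%.
Chain via Redpoint Energy Co. → Ironwood Realty LP (R2): 73% × 52% × 38% = 14.4248% of Harbor Capital LLC.
Chain via Larkspur Textiles S.p.A. → Wildmere Holdings Ltd (R2): 59% × 26% × 31% = 4.7554% of Harbor Capital LLC.
Aggregating (R1): 14.4248% + 4.7554% = 19.1802%.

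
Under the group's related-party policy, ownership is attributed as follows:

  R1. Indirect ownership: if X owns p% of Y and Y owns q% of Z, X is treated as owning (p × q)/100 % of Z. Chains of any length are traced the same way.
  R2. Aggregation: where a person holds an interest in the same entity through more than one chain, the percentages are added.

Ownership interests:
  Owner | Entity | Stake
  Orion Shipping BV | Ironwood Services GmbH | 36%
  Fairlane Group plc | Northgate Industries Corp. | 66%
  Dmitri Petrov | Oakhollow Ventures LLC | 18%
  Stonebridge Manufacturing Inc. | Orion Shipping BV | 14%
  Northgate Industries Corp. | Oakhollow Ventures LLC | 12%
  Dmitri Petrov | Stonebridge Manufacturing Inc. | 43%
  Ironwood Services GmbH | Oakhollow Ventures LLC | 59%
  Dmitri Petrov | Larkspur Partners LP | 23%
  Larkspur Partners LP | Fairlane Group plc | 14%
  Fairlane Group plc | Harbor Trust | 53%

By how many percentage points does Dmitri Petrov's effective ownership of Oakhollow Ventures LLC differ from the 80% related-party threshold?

Chain via Stonebridge Manufacturing Inc. → Orion Shipping BV → Ironwood Services GmbH (R1): 43% × 14% × 36% × 59% = 1.278648% of Oakhollow Ventures LLC.
Chain via Larkspur Partners LP → Fairlane Group plc → Northgate Industries Corp. (R1): 23% × 14% × 66% × 12% = 0.255024% of Oakhollow Ventures LLC.
Direct interest in Oakhollow Ventures LLC: 18%.
Aggregating (R2): 1.278648% + 0.255024% + 18% = 19.533672%.
19.533672% falls short of the 80% threshold by 60.466328 percentage points.

60.466328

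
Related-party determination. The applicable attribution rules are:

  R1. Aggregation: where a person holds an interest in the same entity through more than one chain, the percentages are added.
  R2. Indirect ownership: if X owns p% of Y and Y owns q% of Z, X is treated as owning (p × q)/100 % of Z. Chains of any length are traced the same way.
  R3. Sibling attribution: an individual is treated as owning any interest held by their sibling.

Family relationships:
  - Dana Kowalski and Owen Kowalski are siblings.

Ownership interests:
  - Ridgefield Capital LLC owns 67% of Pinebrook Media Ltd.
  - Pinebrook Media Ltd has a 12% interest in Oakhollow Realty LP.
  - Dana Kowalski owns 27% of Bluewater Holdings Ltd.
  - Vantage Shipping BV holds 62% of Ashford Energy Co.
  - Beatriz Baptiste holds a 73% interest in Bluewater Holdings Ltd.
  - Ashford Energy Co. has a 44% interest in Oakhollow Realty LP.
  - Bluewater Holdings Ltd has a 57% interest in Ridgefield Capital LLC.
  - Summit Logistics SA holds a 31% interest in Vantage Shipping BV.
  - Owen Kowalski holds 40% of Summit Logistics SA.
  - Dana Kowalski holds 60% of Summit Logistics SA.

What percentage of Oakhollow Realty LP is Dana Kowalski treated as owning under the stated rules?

9.694156%

By sibling attribution (R3), Dana Kowalski is treated as also owning Owen Kowalski's interest in Summit Logistics SA, giving 60% + 40% = 100%.
Chain via Summit Logistics SA → Vantage Shipping BV → Ashford Energy Co. (R2): 100% × 31% × 62% × 44% = 8.4568% of Oakhollow Realty LP.
Chain via Bluewater Holdings Ltd → Ridgefield Capital LLC → Pinebrook Media Ltd (R2): 27% × 57% × 67% × 12% = 1.237356% of Oakhollow Realty LP.
Aggregating (R1): 8.4568% + 1.237356% = 9.694156%.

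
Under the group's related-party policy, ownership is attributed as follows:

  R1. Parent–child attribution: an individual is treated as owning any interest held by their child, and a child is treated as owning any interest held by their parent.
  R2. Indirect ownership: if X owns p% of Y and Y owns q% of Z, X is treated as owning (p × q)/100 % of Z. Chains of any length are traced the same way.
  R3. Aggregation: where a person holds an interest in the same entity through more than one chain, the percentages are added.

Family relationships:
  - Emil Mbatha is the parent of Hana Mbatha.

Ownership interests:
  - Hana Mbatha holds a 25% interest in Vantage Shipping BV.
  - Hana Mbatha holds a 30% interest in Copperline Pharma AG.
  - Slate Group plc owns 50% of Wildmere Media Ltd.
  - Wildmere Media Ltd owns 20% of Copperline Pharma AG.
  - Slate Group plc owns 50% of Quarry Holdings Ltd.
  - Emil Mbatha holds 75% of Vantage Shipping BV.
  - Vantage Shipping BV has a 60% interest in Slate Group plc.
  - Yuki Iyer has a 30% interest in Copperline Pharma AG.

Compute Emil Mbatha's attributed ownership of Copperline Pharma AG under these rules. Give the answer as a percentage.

36%

By parent–child attribution (R1), Emil Mbatha is treated as also owning Hana Mbatha's interest in Vantage Shipping BV, giving 75% + 25% = 100%.
By parent–child attribution (R1), Emil Mbatha is treated as owning Hana Mbatha's 30% interest in Copperline Pharma AG.
Chain via Vantage Shipping BV → Slate Group plc → Wildmere Media Ltd (R2): 100% × 60% × 50% × 20% = 6% of Copperline Pharma AG.
Direct interest in Copperline Pharma AG: 30%.
Aggregating (R3): 6% + 30% = 36%.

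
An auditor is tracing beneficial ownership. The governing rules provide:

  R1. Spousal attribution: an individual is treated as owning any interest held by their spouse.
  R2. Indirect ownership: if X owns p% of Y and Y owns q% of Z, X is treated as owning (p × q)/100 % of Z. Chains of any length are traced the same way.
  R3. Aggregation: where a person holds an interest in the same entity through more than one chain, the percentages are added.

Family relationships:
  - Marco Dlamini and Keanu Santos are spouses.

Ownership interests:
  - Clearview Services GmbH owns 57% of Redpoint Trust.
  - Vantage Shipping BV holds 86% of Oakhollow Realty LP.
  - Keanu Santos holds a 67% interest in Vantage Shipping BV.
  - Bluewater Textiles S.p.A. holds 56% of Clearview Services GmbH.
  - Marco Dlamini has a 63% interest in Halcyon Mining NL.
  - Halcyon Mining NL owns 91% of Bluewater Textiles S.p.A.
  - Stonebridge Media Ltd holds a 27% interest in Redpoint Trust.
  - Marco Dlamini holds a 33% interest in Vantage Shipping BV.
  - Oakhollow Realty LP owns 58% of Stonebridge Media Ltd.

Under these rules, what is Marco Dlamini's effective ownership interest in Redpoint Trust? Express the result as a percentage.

By spousal attribution (R1), Marco Dlamini is treated as also owning Keanu Santos's interest in Vantage Shipping BV, giving 33% + 67% = 100%.
Chain via Vantage Shipping BV → Oakhollow Realty LP → Stonebridge Media Ltd (R2): 100% × 86% × 58% × 27% = 13.4676% of Redpoint Trust.
Chain via Halcyon Mining NL → Bluewater Textiles S.p.A. → Clearview Services GmbH (R2): 63% × 91% × 56% × 57% = 18.299736% of Redpoint Trust.
Aggregating (R3): 13.4676% + 18.299736% = 31.767336%.

31.767336%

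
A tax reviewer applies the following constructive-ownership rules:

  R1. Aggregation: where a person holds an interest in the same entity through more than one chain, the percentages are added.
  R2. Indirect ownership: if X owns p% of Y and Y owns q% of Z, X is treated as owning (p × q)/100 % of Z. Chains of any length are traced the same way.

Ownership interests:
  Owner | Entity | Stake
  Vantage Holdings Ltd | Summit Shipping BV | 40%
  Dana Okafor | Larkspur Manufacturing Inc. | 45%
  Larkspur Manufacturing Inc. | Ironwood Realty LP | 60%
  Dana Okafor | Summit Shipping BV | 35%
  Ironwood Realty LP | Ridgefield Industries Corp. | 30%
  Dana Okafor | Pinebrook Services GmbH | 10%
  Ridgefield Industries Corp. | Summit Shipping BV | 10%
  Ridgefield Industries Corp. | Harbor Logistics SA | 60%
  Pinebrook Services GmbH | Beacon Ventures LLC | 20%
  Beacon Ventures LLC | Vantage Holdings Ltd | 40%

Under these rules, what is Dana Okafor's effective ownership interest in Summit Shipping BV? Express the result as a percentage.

36.13%

Chain via Pinebrook Services GmbH → Beacon Ventures LLC → Vantage Holdings Ltd (R2): 10% × 20% × 40% × 40% = 0.32% of Summit Shipping BV.
Chain via Larkspur Manufacturing Inc. → Ironwood Realty LP → Ridgefield Industries Corp. (R2): 45% × 60% × 30% × 10% = 0.81% of Summit Shipping BV.
Direct interest in Summit Shipping BV: 35%.
Aggregating (R1): 0.32% + 0.81% + 35% = 36.13%.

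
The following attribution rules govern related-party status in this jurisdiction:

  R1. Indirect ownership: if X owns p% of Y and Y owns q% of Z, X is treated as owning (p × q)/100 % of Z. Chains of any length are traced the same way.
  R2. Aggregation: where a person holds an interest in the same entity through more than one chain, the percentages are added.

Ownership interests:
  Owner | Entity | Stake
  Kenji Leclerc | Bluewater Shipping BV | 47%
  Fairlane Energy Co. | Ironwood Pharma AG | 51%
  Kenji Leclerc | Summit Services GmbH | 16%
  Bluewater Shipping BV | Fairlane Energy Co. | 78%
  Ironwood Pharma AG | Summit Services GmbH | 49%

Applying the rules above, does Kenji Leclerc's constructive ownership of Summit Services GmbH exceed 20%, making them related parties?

Yes

Chain via Bluewater Shipping BV → Fairlane Energy Co. → Ironwood Pharma AG (R1): 47% × 78% × 51% × 49% = 9.161334% of Summit Services GmbH.
Direct interest in Summit Services GmbH: 16%.
Aggregating (R2): 9.161334% + 16% = 25.161334%.
25.161334% exceeds the 20% threshold, so Kenji is a related party to Summit Services GmbH.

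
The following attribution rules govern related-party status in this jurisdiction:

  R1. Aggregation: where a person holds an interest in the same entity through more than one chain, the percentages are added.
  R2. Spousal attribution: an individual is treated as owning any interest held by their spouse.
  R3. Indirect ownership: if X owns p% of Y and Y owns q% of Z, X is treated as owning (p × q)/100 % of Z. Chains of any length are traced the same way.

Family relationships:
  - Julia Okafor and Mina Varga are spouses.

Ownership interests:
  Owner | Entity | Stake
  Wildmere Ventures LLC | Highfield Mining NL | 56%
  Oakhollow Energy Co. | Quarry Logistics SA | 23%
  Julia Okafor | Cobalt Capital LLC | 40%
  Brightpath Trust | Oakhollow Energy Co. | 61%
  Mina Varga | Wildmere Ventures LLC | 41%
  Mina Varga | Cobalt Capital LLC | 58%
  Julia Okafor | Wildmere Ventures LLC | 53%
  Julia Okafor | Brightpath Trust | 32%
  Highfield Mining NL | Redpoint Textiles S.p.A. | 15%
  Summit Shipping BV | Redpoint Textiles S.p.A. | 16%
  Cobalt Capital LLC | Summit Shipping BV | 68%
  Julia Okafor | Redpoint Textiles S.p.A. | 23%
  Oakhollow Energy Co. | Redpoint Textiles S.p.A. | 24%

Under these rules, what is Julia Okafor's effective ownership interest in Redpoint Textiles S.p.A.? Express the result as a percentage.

46.2432%

By spousal attribution (R2), Julia Okafor is treated as also owning Mina Varga's interest in Wildmere Ventures LLC, giving 53% + 41% = 94%.
By spousal attribution (R2), Julia Okafor is treated as also owning Mina Varga's interest in Cobalt Capital LLC, giving 40% + 58% = 98%.
Chain via Wildmere Ventures LLC → Highfield Mining NL (R3): 94% × 56% × 15% = 7.896% of Redpoint Textiles S.p.A.
Chain via Cobalt Capital LLC → Summit Shipping BV (R3): 98% × 68% × 16% = 10.6624% of Redpoint Textiles S.p.A.
Chain via Brightpath Trust → Oakhollow Energy Co. (R3): 32% × 61% × 24% = 4.6848% of Redpoint Textiles S.p.A.
Direct interest in Redpoint Textiles S.p.A: 23%.
Aggregating (R1): 7.896% + 10.6624% + 4.6848% + 23% = 46.2432%.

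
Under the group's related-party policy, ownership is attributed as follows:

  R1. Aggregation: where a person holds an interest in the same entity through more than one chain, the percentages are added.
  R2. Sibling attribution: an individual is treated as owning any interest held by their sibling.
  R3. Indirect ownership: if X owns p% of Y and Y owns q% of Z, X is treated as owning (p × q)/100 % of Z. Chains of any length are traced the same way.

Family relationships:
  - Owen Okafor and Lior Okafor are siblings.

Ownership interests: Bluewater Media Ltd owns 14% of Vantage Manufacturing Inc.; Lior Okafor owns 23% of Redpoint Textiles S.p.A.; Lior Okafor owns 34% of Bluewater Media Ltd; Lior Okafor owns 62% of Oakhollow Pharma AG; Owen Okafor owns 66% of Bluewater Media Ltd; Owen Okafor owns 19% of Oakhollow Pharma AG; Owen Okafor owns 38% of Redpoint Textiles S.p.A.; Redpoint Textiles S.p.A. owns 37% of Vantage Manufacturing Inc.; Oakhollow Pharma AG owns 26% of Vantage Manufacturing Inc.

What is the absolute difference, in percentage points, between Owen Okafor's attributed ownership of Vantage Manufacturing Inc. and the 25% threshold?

By sibling attribution (R2), Owen Okafor is treated as also owning Lior Okafor's interest in Redpoint Textiles S.p.A, giving 38% + 23% = 61%.
By sibling attribution (R2), Owen Okafor is treated as also owning Lior Okafor's interest in Oakhollow Pharma AG, giving 19% + 62% = 81%.
By sibling attribution (R2), Owen Okafor is treated as also owning Lior Okafor's interest in Bluewater Media Ltd, giving 66% + 34% = 100%.
Chain via Redpoint Textiles S.p.A. (R3): 61% × 37% = 22.57% of Vantage Manufacturing Inc.
Chain via Oakhollow Pharma AG (R3): 81% × 26% = 21.06% of Vantage Manufacturing Inc.
Chain via Bluewater Media Ltd (R3): 100% × 14% = 14% of Vantage Manufacturing Inc.
Aggregating (R1): 22.57% + 21.06% + 14% = 57.63%.
57.63% exceeds the 25% threshold by 32.63 percentage points.

32.63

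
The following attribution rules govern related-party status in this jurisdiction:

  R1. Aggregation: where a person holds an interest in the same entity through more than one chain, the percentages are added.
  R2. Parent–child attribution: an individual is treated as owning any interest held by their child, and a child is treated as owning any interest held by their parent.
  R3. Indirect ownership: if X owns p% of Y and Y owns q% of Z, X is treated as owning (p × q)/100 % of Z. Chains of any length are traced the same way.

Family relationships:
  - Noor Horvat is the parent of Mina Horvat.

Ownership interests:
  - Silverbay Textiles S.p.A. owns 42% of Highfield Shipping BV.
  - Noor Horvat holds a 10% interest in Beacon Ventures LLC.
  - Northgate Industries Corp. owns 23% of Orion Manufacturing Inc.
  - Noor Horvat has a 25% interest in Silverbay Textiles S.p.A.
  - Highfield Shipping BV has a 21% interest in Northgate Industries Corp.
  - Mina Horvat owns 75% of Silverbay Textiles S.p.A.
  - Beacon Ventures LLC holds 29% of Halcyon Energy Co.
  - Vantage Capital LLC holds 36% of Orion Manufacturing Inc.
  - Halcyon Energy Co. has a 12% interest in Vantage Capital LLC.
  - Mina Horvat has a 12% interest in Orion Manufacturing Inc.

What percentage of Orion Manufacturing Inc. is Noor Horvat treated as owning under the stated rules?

14.15388%

By parent–child attribution (R2), Noor Horvat is treated as also owning Mina Horvat's interest in Silverbay Textiles S.p.A, giving 25% + 75% = 100%.
By parent–child attribution (R2), Noor Horvat is treated as owning Mina Horvat's 12% interest in Orion Manufacturing Inc.
Chain via Silverbay Textiles S.p.A. → Highfield Shipping BV → Northgate Industries Corp. (R3): 100% × 42% × 21% × 23% = 2.0286% of Orion Manufacturing Inc.
Chain via Beacon Ventures LLC → Halcyon Energy Co. → Vantage Capital LLC (R3): 10% × 29% × 12% × 36% = 0.12528% of Orion Manufacturing Inc.
Direct interest in Orion Manufacturing Inc: 12%.
Aggregating (R1): 2.0286% + 0.12528% + 12% = 14.15388%.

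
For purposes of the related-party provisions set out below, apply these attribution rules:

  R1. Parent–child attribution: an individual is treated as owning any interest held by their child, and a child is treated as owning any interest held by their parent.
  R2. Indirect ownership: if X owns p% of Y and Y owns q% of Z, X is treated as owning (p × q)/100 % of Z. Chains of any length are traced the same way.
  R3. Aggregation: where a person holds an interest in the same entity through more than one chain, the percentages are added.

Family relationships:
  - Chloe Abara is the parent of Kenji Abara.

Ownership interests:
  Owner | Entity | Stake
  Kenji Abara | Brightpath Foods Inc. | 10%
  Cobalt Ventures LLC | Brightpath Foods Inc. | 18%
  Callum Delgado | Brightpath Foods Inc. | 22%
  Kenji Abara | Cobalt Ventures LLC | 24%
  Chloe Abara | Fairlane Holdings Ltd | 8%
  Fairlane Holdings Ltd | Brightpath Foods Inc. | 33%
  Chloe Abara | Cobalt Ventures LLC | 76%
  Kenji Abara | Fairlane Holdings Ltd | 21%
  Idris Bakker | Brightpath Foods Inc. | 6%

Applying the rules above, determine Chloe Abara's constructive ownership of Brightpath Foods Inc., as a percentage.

By parent–child attribution (R1), Chloe Abara is treated as also owning Kenji Abara's interest in Cobalt Ventures LLC, giving 76% + 24% = 100%.
By parent–child attribution (R1), Chloe Abara is treated as also owning Kenji Abara's interest in Fairlane Holdings Ltd, giving 8% + 21% = 29%.
By parent–child attribution (R1), Chloe Abara is treated as owning Kenji Abara's 10% interest in Brightpath Foods Inc.
Chain via Cobalt Ventures LLC (R2): 100% × 18% = 18% of Brightpath Foods Inc.
Chain via Fairlane Holdings Ltd (R2): 29% × 33% = 9.57% of Brightpath Foods Inc.
Direct interest in Brightpath Foods Inc: 10%.
Aggregating (R3): 18% + 9.57% + 10% = 37.57%.

37.57%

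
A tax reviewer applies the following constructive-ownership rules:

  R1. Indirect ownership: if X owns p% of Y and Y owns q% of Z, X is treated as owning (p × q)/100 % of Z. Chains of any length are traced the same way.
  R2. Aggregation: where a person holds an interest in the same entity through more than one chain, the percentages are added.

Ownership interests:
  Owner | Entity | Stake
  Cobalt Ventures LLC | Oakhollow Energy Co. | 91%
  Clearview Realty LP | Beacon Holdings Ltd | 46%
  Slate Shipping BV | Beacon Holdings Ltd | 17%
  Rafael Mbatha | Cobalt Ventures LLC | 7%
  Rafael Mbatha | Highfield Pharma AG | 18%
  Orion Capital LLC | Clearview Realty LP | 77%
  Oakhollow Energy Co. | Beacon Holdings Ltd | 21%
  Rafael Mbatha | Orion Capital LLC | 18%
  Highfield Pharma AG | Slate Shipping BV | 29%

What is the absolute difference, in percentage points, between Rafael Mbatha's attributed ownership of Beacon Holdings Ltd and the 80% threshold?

Chain via Orion Capital LLC → Clearview Realty LP (R1): 18% × 77% × 46% = 6.3756% of Beacon Holdings Ltd.
Chain via Highfield Pharma AG → Slate Shipping BV (R1): 18% × 29% × 17% = 0.8874% of Beacon Holdings Ltd.
Chain via Cobalt Ventures LLC → Oakhollow Energy Co. (R1): 7% × 91% × 21% = 1.3377% of Beacon Holdings Ltd.
Aggregating (R2): 6.3756% + 0.8874% + 1.3377% = 8.6007%.
8.6007% falls short of the 80% threshold by 71.3993 percentage points.

71.3993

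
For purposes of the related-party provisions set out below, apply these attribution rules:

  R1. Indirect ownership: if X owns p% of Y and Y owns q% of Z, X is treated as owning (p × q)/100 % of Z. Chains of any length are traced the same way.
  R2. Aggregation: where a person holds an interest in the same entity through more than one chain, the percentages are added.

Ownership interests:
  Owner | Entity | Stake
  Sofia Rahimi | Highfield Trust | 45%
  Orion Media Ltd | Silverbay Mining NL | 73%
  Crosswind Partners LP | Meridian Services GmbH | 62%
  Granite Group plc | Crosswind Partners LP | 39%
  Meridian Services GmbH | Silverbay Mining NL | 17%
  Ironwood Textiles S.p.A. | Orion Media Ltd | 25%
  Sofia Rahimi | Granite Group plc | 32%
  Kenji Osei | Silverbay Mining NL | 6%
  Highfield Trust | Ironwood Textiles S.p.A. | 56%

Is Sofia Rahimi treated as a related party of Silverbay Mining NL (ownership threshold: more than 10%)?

No

Chain via Granite Group plc → Crosswind Partners LP → Meridian Services GmbH (R1): 32% × 39% × 62% × 17% = 1.315392% of Silverbay Mining NL.
Chain via Highfield Trust → Ironwood Textiles S.p.A. → Orion Media Ltd (R1): 45% × 56% × 25% × 73% = 4.599% of Silverbay Mining NL.
Aggregating (R2): 1.315392% + 4.599% = 5.914392%.
5.914392% does not exceed the 10% threshold, so Sofia is not a related party to Silverbay Mining NL.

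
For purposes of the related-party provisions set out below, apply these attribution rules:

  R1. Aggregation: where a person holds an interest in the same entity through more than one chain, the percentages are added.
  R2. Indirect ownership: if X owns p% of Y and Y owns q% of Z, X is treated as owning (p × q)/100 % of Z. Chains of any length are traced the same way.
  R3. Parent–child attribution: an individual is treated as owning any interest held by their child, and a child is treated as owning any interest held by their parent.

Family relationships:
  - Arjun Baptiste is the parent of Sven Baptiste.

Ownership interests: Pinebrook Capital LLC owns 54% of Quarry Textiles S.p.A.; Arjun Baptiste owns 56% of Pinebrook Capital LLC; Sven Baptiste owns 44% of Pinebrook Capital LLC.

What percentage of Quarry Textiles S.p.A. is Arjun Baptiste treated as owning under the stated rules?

By parent–child attribution (R3), Arjun Baptiste is treated as also owning Sven Baptiste's interest in Pinebrook Capital LLC, giving 56% + 44% = 100%.
Chain via Pinebrook Capital LLC (R2): 100% × 54% = 54% of Quarry Textiles S.p.A.

54%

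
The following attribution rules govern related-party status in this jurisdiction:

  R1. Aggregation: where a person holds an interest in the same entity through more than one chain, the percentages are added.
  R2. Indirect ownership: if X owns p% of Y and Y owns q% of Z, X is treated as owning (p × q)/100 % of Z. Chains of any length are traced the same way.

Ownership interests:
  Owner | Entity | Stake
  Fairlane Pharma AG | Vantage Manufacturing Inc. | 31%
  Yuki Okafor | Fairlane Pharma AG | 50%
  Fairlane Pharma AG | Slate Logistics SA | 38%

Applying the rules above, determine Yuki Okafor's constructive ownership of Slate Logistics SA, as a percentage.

19%

Chain via Fairlane Pharma AG (R2): 50% × 38% = 19% of Slate Logistics SA.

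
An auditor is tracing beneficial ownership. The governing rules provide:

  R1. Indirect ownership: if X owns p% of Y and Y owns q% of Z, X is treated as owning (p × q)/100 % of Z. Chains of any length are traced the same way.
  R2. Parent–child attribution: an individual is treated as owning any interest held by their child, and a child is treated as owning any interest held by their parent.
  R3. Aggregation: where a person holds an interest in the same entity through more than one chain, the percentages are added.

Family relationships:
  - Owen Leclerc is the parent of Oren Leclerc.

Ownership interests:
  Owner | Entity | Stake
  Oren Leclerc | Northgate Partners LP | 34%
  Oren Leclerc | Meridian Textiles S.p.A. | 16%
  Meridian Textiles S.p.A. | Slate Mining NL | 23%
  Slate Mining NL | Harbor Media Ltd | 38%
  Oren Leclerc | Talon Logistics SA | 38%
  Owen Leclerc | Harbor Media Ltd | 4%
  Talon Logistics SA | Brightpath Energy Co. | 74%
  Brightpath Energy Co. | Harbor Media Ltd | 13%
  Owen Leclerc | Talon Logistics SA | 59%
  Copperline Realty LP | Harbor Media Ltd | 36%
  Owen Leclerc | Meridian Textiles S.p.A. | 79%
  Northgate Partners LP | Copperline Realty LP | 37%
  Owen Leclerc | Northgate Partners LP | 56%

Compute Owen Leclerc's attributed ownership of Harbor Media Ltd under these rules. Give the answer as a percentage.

By parent–child attribution (R2), Owen Leclerc is treated as also owning Oren Leclerc's interest in Meridian Textiles S.p.A, giving 79% + 16% = 95%.
By parent–child attribution (R2), Owen Leclerc is treated as also owning Oren Leclerc's interest in Talon Logistics SA, giving 59% + 38% = 97%.
By parent–child attribution (R2), Owen Leclerc is treated as also owning Oren Leclerc's interest in Northgate Partners LP, giving 56% + 34% = 90%.
Chain via Meridian Textiles S.p.A. → Slate Mining NL (R1): 95% × 23% × 38% = 8.303% of Harbor Media Ltd.
Chain via Talon Logistics SA → Brightpath Energy Co. (R1): 97% × 74% × 13% = 9.3314% of Harbor Media Ltd.
Chain via Northgate Partners LP → Copperline Realty LP (R1): 90% × 37% × 36% = 11.988% of Harbor Media Ltd.
Direct interest in Harbor Media Ltd: 4%.
Aggregating (R3): 8.303% + 9.3314% + 11.988% + 4% = 33.6224%.

33.6224%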